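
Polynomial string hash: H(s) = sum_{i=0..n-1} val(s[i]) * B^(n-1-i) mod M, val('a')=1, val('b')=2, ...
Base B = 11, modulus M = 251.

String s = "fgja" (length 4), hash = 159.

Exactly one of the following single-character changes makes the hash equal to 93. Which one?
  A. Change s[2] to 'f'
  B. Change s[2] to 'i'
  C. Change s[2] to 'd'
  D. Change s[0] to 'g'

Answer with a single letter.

Answer: C

Derivation:
Option A: s[2]='j'->'f', delta=(6-10)*11^1 mod 251 = 207, hash=159+207 mod 251 = 115
Option B: s[2]='j'->'i', delta=(9-10)*11^1 mod 251 = 240, hash=159+240 mod 251 = 148
Option C: s[2]='j'->'d', delta=(4-10)*11^1 mod 251 = 185, hash=159+185 mod 251 = 93 <-- target
Option D: s[0]='f'->'g', delta=(7-6)*11^3 mod 251 = 76, hash=159+76 mod 251 = 235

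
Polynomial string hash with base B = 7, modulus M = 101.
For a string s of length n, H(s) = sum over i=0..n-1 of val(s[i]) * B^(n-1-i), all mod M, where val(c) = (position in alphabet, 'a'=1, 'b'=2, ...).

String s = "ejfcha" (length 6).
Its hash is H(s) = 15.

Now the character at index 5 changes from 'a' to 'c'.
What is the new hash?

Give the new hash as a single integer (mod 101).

val('a') = 1, val('c') = 3
Position k = 5, exponent = n-1-k = 0
B^0 mod M = 7^0 mod 101 = 1
Delta = (3 - 1) * 1 mod 101 = 2
New hash = (15 + 2) mod 101 = 17

Answer: 17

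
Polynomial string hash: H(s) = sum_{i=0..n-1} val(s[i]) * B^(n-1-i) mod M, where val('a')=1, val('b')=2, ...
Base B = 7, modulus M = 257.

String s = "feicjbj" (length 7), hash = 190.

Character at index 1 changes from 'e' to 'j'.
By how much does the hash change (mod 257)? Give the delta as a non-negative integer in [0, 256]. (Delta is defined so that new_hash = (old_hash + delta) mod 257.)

Answer: 253

Derivation:
Delta formula: (val(new) - val(old)) * B^(n-1-k) mod M
  val('j') - val('e') = 10 - 5 = 5
  B^(n-1-k) = 7^5 mod 257 = 102
  Delta = 5 * 102 mod 257 = 253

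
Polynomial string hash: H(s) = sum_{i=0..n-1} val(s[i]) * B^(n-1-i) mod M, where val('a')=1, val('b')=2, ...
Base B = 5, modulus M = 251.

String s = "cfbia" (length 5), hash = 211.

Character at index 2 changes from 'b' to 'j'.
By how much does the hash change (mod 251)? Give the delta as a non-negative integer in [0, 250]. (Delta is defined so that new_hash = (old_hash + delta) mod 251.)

Delta formula: (val(new) - val(old)) * B^(n-1-k) mod M
  val('j') - val('b') = 10 - 2 = 8
  B^(n-1-k) = 5^2 mod 251 = 25
  Delta = 8 * 25 mod 251 = 200

Answer: 200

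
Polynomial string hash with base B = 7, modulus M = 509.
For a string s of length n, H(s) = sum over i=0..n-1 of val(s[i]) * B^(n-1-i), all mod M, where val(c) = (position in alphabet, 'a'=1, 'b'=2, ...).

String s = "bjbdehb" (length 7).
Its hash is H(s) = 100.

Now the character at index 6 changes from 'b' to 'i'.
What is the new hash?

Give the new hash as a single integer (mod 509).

Answer: 107

Derivation:
val('b') = 2, val('i') = 9
Position k = 6, exponent = n-1-k = 0
B^0 mod M = 7^0 mod 509 = 1
Delta = (9 - 2) * 1 mod 509 = 7
New hash = (100 + 7) mod 509 = 107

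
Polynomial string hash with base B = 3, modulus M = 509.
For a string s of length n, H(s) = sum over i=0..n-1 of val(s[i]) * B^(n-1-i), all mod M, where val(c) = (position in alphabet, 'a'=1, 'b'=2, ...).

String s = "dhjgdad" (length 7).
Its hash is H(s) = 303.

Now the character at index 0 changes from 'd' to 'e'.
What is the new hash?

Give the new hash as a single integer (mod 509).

val('d') = 4, val('e') = 5
Position k = 0, exponent = n-1-k = 6
B^6 mod M = 3^6 mod 509 = 220
Delta = (5 - 4) * 220 mod 509 = 220
New hash = (303 + 220) mod 509 = 14

Answer: 14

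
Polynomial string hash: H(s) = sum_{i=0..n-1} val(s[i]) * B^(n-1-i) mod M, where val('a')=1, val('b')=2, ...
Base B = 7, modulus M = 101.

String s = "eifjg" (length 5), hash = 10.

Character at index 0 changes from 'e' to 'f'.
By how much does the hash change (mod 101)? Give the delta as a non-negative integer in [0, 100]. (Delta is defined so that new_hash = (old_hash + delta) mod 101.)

Delta formula: (val(new) - val(old)) * B^(n-1-k) mod M
  val('f') - val('e') = 6 - 5 = 1
  B^(n-1-k) = 7^4 mod 101 = 78
  Delta = 1 * 78 mod 101 = 78

Answer: 78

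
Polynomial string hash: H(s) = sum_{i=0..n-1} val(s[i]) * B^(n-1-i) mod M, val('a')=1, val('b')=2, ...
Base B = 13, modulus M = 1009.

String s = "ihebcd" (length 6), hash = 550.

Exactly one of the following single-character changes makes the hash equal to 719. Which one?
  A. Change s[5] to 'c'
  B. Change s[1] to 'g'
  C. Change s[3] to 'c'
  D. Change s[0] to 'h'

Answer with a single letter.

Answer: C

Derivation:
Option A: s[5]='d'->'c', delta=(3-4)*13^0 mod 1009 = 1008, hash=550+1008 mod 1009 = 549
Option B: s[1]='h'->'g', delta=(7-8)*13^4 mod 1009 = 700, hash=550+700 mod 1009 = 241
Option C: s[3]='b'->'c', delta=(3-2)*13^2 mod 1009 = 169, hash=550+169 mod 1009 = 719 <-- target
Option D: s[0]='i'->'h', delta=(8-9)*13^5 mod 1009 = 19, hash=550+19 mod 1009 = 569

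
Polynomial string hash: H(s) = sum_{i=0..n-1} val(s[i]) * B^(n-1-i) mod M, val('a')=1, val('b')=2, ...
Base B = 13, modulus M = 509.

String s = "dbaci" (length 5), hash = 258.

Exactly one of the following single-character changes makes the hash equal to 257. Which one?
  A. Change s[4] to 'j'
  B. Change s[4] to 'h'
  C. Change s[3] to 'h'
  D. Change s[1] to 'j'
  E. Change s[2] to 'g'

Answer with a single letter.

Option A: s[4]='i'->'j', delta=(10-9)*13^0 mod 509 = 1, hash=258+1 mod 509 = 259
Option B: s[4]='i'->'h', delta=(8-9)*13^0 mod 509 = 508, hash=258+508 mod 509 = 257 <-- target
Option C: s[3]='c'->'h', delta=(8-3)*13^1 mod 509 = 65, hash=258+65 mod 509 = 323
Option D: s[1]='b'->'j', delta=(10-2)*13^3 mod 509 = 270, hash=258+270 mod 509 = 19
Option E: s[2]='a'->'g', delta=(7-1)*13^2 mod 509 = 505, hash=258+505 mod 509 = 254

Answer: B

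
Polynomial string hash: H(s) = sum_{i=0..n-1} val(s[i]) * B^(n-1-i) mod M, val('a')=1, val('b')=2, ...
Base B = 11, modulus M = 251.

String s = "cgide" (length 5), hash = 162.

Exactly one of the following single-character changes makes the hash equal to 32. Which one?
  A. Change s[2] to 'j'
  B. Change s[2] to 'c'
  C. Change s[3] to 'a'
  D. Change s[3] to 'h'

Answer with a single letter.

Answer: A

Derivation:
Option A: s[2]='i'->'j', delta=(10-9)*11^2 mod 251 = 121, hash=162+121 mod 251 = 32 <-- target
Option B: s[2]='i'->'c', delta=(3-9)*11^2 mod 251 = 27, hash=162+27 mod 251 = 189
Option C: s[3]='d'->'a', delta=(1-4)*11^1 mod 251 = 218, hash=162+218 mod 251 = 129
Option D: s[3]='d'->'h', delta=(8-4)*11^1 mod 251 = 44, hash=162+44 mod 251 = 206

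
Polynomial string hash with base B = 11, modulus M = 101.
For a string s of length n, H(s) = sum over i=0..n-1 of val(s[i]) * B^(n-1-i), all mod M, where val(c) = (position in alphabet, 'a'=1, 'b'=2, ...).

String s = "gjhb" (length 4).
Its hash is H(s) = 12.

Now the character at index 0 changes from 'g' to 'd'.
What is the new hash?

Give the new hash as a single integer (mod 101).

val('g') = 7, val('d') = 4
Position k = 0, exponent = n-1-k = 3
B^3 mod M = 11^3 mod 101 = 18
Delta = (4 - 7) * 18 mod 101 = 47
New hash = (12 + 47) mod 101 = 59

Answer: 59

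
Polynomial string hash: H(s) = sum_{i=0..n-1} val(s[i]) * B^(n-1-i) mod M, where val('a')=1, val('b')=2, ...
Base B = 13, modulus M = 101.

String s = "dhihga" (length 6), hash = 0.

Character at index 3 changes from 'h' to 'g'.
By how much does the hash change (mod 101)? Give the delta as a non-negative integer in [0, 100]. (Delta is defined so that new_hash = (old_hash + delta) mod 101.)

Answer: 33

Derivation:
Delta formula: (val(new) - val(old)) * B^(n-1-k) mod M
  val('g') - val('h') = 7 - 8 = -1
  B^(n-1-k) = 13^2 mod 101 = 68
  Delta = -1 * 68 mod 101 = 33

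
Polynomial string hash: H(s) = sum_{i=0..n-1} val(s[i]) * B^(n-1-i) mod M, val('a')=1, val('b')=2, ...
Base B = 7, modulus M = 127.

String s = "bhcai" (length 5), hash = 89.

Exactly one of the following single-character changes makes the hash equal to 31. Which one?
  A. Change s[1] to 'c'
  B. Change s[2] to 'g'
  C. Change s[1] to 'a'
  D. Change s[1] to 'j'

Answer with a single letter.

Option A: s[1]='h'->'c', delta=(3-8)*7^3 mod 127 = 63, hash=89+63 mod 127 = 25
Option B: s[2]='c'->'g', delta=(7-3)*7^2 mod 127 = 69, hash=89+69 mod 127 = 31 <-- target
Option C: s[1]='h'->'a', delta=(1-8)*7^3 mod 127 = 12, hash=89+12 mod 127 = 101
Option D: s[1]='h'->'j', delta=(10-8)*7^3 mod 127 = 51, hash=89+51 mod 127 = 13

Answer: B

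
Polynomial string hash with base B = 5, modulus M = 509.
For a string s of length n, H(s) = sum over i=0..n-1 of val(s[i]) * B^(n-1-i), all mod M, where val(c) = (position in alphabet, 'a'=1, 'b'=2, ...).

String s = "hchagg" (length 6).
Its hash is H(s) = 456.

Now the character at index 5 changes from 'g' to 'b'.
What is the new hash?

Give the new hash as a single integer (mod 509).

val('g') = 7, val('b') = 2
Position k = 5, exponent = n-1-k = 0
B^0 mod M = 5^0 mod 509 = 1
Delta = (2 - 7) * 1 mod 509 = 504
New hash = (456 + 504) mod 509 = 451

Answer: 451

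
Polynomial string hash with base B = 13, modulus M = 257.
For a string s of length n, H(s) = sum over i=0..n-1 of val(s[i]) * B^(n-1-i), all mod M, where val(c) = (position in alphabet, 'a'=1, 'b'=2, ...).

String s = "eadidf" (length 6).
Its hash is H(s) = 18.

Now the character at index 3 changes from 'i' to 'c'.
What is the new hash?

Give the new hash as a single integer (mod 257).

Answer: 32

Derivation:
val('i') = 9, val('c') = 3
Position k = 3, exponent = n-1-k = 2
B^2 mod M = 13^2 mod 257 = 169
Delta = (3 - 9) * 169 mod 257 = 14
New hash = (18 + 14) mod 257 = 32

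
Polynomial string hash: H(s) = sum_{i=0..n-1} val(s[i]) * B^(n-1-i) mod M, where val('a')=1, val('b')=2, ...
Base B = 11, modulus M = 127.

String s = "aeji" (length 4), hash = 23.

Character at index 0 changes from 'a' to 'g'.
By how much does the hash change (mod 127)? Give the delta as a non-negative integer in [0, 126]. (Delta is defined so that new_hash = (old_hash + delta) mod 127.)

Answer: 112

Derivation:
Delta formula: (val(new) - val(old)) * B^(n-1-k) mod M
  val('g') - val('a') = 7 - 1 = 6
  B^(n-1-k) = 11^3 mod 127 = 61
  Delta = 6 * 61 mod 127 = 112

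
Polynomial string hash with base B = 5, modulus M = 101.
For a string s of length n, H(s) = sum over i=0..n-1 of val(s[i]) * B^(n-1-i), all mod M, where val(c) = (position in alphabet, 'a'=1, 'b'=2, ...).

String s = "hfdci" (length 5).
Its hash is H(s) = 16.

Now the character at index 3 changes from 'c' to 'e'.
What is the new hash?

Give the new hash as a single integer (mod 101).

Answer: 26

Derivation:
val('c') = 3, val('e') = 5
Position k = 3, exponent = n-1-k = 1
B^1 mod M = 5^1 mod 101 = 5
Delta = (5 - 3) * 5 mod 101 = 10
New hash = (16 + 10) mod 101 = 26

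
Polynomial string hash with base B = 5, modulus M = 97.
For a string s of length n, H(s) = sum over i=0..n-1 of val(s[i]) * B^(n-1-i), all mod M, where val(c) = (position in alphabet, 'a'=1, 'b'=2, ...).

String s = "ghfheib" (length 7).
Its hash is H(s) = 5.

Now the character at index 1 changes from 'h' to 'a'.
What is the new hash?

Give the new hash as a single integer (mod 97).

val('h') = 8, val('a') = 1
Position k = 1, exponent = n-1-k = 5
B^5 mod M = 5^5 mod 97 = 21
Delta = (1 - 8) * 21 mod 97 = 47
New hash = (5 + 47) mod 97 = 52

Answer: 52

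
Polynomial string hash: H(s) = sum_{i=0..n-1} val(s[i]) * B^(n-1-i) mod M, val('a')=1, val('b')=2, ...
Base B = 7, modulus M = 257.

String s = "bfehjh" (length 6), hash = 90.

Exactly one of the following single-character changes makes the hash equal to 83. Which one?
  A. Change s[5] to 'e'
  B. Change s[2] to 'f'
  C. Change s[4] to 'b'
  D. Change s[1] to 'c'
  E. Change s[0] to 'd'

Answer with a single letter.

Answer: D

Derivation:
Option A: s[5]='h'->'e', delta=(5-8)*7^0 mod 257 = 254, hash=90+254 mod 257 = 87
Option B: s[2]='e'->'f', delta=(6-5)*7^3 mod 257 = 86, hash=90+86 mod 257 = 176
Option C: s[4]='j'->'b', delta=(2-10)*7^1 mod 257 = 201, hash=90+201 mod 257 = 34
Option D: s[1]='f'->'c', delta=(3-6)*7^4 mod 257 = 250, hash=90+250 mod 257 = 83 <-- target
Option E: s[0]='b'->'d', delta=(4-2)*7^5 mod 257 = 204, hash=90+204 mod 257 = 37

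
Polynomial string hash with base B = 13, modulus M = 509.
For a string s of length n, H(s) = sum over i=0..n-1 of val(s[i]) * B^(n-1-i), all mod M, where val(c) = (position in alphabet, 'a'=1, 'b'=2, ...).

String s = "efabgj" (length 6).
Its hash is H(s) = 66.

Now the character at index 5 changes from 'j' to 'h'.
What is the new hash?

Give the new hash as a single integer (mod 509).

val('j') = 10, val('h') = 8
Position k = 5, exponent = n-1-k = 0
B^0 mod M = 13^0 mod 509 = 1
Delta = (8 - 10) * 1 mod 509 = 507
New hash = (66 + 507) mod 509 = 64

Answer: 64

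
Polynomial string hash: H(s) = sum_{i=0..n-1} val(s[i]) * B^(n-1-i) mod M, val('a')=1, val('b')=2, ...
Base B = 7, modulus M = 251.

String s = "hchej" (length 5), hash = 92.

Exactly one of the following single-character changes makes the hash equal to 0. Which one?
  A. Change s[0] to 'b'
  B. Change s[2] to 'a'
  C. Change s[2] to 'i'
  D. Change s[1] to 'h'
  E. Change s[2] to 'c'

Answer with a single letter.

Answer: B

Derivation:
Option A: s[0]='h'->'b', delta=(2-8)*7^4 mod 251 = 152, hash=92+152 mod 251 = 244
Option B: s[2]='h'->'a', delta=(1-8)*7^2 mod 251 = 159, hash=92+159 mod 251 = 0 <-- target
Option C: s[2]='h'->'i', delta=(9-8)*7^2 mod 251 = 49, hash=92+49 mod 251 = 141
Option D: s[1]='c'->'h', delta=(8-3)*7^3 mod 251 = 209, hash=92+209 mod 251 = 50
Option E: s[2]='h'->'c', delta=(3-8)*7^2 mod 251 = 6, hash=92+6 mod 251 = 98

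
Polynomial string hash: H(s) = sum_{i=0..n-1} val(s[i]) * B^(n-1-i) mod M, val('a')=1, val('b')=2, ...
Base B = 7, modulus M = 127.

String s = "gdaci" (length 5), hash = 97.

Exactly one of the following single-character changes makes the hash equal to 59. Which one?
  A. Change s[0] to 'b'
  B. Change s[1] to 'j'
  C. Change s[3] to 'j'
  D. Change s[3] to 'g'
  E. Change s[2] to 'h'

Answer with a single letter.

Option A: s[0]='g'->'b', delta=(2-7)*7^4 mod 127 = 60, hash=97+60 mod 127 = 30
Option B: s[1]='d'->'j', delta=(10-4)*7^3 mod 127 = 26, hash=97+26 mod 127 = 123
Option C: s[3]='c'->'j', delta=(10-3)*7^1 mod 127 = 49, hash=97+49 mod 127 = 19
Option D: s[3]='c'->'g', delta=(7-3)*7^1 mod 127 = 28, hash=97+28 mod 127 = 125
Option E: s[2]='a'->'h', delta=(8-1)*7^2 mod 127 = 89, hash=97+89 mod 127 = 59 <-- target

Answer: E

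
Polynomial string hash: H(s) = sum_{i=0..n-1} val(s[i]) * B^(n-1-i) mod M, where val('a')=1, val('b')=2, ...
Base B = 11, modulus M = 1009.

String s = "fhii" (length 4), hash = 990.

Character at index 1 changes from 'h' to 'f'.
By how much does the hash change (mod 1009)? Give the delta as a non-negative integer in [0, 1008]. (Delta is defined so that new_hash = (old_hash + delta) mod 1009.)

Answer: 767

Derivation:
Delta formula: (val(new) - val(old)) * B^(n-1-k) mod M
  val('f') - val('h') = 6 - 8 = -2
  B^(n-1-k) = 11^2 mod 1009 = 121
  Delta = -2 * 121 mod 1009 = 767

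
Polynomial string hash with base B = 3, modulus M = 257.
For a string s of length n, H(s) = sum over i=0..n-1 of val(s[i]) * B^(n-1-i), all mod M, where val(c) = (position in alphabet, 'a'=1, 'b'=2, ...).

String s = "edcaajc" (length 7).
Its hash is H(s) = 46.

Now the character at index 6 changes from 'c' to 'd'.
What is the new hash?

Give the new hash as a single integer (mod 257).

val('c') = 3, val('d') = 4
Position k = 6, exponent = n-1-k = 0
B^0 mod M = 3^0 mod 257 = 1
Delta = (4 - 3) * 1 mod 257 = 1
New hash = (46 + 1) mod 257 = 47

Answer: 47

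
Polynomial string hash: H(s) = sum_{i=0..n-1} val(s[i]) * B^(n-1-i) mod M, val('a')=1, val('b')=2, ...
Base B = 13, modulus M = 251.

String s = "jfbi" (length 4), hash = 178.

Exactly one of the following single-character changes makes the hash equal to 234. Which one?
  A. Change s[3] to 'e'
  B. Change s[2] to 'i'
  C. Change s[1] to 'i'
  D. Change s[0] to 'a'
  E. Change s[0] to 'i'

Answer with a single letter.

Option A: s[3]='i'->'e', delta=(5-9)*13^0 mod 251 = 247, hash=178+247 mod 251 = 174
Option B: s[2]='b'->'i', delta=(9-2)*13^1 mod 251 = 91, hash=178+91 mod 251 = 18
Option C: s[1]='f'->'i', delta=(9-6)*13^2 mod 251 = 5, hash=178+5 mod 251 = 183
Option D: s[0]='j'->'a', delta=(1-10)*13^3 mod 251 = 56, hash=178+56 mod 251 = 234 <-- target
Option E: s[0]='j'->'i', delta=(9-10)*13^3 mod 251 = 62, hash=178+62 mod 251 = 240

Answer: D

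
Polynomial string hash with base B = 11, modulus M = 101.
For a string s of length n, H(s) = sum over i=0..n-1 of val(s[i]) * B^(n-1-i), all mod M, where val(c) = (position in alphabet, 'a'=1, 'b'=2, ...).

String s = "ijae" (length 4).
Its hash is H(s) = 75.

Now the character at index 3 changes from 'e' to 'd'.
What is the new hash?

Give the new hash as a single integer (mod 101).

val('e') = 5, val('d') = 4
Position k = 3, exponent = n-1-k = 0
B^0 mod M = 11^0 mod 101 = 1
Delta = (4 - 5) * 1 mod 101 = 100
New hash = (75 + 100) mod 101 = 74

Answer: 74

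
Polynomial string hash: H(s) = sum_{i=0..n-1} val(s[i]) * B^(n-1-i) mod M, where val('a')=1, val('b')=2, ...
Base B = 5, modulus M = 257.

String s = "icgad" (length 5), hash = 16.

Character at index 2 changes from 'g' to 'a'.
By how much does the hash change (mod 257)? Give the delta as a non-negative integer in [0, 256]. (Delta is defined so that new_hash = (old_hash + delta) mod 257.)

Answer: 107

Derivation:
Delta formula: (val(new) - val(old)) * B^(n-1-k) mod M
  val('a') - val('g') = 1 - 7 = -6
  B^(n-1-k) = 5^2 mod 257 = 25
  Delta = -6 * 25 mod 257 = 107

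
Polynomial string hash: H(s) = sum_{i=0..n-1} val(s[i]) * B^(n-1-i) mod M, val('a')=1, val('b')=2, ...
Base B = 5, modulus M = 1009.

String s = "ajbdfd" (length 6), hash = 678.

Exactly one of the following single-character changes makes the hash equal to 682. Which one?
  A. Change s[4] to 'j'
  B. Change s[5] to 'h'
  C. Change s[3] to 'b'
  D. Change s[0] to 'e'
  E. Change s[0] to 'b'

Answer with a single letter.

Answer: B

Derivation:
Option A: s[4]='f'->'j', delta=(10-6)*5^1 mod 1009 = 20, hash=678+20 mod 1009 = 698
Option B: s[5]='d'->'h', delta=(8-4)*5^0 mod 1009 = 4, hash=678+4 mod 1009 = 682 <-- target
Option C: s[3]='d'->'b', delta=(2-4)*5^2 mod 1009 = 959, hash=678+959 mod 1009 = 628
Option D: s[0]='a'->'e', delta=(5-1)*5^5 mod 1009 = 392, hash=678+392 mod 1009 = 61
Option E: s[0]='a'->'b', delta=(2-1)*5^5 mod 1009 = 98, hash=678+98 mod 1009 = 776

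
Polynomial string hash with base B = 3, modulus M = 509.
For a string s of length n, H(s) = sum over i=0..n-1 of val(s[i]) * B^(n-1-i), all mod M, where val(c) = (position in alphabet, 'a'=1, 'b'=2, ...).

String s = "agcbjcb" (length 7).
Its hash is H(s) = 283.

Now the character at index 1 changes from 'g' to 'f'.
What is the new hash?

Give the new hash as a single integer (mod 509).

Answer: 40

Derivation:
val('g') = 7, val('f') = 6
Position k = 1, exponent = n-1-k = 5
B^5 mod M = 3^5 mod 509 = 243
Delta = (6 - 7) * 243 mod 509 = 266
New hash = (283 + 266) mod 509 = 40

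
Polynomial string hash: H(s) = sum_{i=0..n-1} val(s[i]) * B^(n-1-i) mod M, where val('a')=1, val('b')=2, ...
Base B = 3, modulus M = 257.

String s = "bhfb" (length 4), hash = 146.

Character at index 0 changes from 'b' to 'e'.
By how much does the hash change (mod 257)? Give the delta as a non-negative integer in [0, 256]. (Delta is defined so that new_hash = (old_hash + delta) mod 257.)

Delta formula: (val(new) - val(old)) * B^(n-1-k) mod M
  val('e') - val('b') = 5 - 2 = 3
  B^(n-1-k) = 3^3 mod 257 = 27
  Delta = 3 * 27 mod 257 = 81

Answer: 81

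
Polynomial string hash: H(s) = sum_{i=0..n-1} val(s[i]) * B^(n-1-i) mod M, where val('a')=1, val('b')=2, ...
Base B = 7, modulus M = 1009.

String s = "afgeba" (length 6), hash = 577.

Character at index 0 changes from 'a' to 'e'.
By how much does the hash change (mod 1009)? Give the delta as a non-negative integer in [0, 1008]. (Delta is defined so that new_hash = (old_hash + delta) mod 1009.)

Answer: 634

Derivation:
Delta formula: (val(new) - val(old)) * B^(n-1-k) mod M
  val('e') - val('a') = 5 - 1 = 4
  B^(n-1-k) = 7^5 mod 1009 = 663
  Delta = 4 * 663 mod 1009 = 634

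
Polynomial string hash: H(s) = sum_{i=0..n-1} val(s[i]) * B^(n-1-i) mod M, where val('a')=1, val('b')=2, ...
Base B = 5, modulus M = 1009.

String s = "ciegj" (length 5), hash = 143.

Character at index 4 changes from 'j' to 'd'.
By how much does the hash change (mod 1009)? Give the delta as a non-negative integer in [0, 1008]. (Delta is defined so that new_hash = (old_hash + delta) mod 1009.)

Answer: 1003

Derivation:
Delta formula: (val(new) - val(old)) * B^(n-1-k) mod M
  val('d') - val('j') = 4 - 10 = -6
  B^(n-1-k) = 5^0 mod 1009 = 1
  Delta = -6 * 1 mod 1009 = 1003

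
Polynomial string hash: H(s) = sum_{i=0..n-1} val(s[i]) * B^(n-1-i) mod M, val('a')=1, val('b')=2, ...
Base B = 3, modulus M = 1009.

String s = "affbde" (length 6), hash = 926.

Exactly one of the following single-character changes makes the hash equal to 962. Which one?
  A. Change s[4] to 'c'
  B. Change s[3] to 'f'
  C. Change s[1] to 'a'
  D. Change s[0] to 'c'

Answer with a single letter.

Answer: B

Derivation:
Option A: s[4]='d'->'c', delta=(3-4)*3^1 mod 1009 = 1006, hash=926+1006 mod 1009 = 923
Option B: s[3]='b'->'f', delta=(6-2)*3^2 mod 1009 = 36, hash=926+36 mod 1009 = 962 <-- target
Option C: s[1]='f'->'a', delta=(1-6)*3^4 mod 1009 = 604, hash=926+604 mod 1009 = 521
Option D: s[0]='a'->'c', delta=(3-1)*3^5 mod 1009 = 486, hash=926+486 mod 1009 = 403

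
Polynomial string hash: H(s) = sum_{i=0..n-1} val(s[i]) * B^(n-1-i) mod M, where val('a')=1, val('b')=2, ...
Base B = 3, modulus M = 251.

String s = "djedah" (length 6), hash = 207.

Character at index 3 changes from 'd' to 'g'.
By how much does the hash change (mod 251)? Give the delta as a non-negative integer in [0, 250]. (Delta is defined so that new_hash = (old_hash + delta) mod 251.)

Delta formula: (val(new) - val(old)) * B^(n-1-k) mod M
  val('g') - val('d') = 7 - 4 = 3
  B^(n-1-k) = 3^2 mod 251 = 9
  Delta = 3 * 9 mod 251 = 27

Answer: 27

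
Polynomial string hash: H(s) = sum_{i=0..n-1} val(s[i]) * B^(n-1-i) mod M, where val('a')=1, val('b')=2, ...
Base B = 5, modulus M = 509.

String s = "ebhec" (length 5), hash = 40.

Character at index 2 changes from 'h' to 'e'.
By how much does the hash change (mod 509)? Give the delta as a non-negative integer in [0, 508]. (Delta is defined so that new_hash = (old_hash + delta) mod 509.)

Answer: 434

Derivation:
Delta formula: (val(new) - val(old)) * B^(n-1-k) mod M
  val('e') - val('h') = 5 - 8 = -3
  B^(n-1-k) = 5^2 mod 509 = 25
  Delta = -3 * 25 mod 509 = 434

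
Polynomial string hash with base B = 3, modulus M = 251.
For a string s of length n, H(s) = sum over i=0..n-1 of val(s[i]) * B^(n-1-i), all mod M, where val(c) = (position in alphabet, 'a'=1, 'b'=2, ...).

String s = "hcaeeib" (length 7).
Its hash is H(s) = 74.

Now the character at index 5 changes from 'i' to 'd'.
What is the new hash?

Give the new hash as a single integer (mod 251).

Answer: 59

Derivation:
val('i') = 9, val('d') = 4
Position k = 5, exponent = n-1-k = 1
B^1 mod M = 3^1 mod 251 = 3
Delta = (4 - 9) * 3 mod 251 = 236
New hash = (74 + 236) mod 251 = 59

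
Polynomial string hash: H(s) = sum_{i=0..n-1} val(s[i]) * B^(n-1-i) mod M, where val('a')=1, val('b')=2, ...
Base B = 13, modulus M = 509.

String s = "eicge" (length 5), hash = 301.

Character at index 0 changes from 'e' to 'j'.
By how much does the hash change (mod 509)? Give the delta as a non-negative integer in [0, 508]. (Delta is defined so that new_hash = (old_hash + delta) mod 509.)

Delta formula: (val(new) - val(old)) * B^(n-1-k) mod M
  val('j') - val('e') = 10 - 5 = 5
  B^(n-1-k) = 13^4 mod 509 = 57
  Delta = 5 * 57 mod 509 = 285

Answer: 285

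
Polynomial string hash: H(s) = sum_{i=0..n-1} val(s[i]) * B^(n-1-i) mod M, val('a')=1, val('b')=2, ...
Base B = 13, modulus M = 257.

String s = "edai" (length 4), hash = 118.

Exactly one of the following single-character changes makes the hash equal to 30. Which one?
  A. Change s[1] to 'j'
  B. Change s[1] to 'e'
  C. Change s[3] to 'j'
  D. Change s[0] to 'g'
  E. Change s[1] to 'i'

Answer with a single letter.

Answer: B

Derivation:
Option A: s[1]='d'->'j', delta=(10-4)*13^2 mod 257 = 243, hash=118+243 mod 257 = 104
Option B: s[1]='d'->'e', delta=(5-4)*13^2 mod 257 = 169, hash=118+169 mod 257 = 30 <-- target
Option C: s[3]='i'->'j', delta=(10-9)*13^0 mod 257 = 1, hash=118+1 mod 257 = 119
Option D: s[0]='e'->'g', delta=(7-5)*13^3 mod 257 = 25, hash=118+25 mod 257 = 143
Option E: s[1]='d'->'i', delta=(9-4)*13^2 mod 257 = 74, hash=118+74 mod 257 = 192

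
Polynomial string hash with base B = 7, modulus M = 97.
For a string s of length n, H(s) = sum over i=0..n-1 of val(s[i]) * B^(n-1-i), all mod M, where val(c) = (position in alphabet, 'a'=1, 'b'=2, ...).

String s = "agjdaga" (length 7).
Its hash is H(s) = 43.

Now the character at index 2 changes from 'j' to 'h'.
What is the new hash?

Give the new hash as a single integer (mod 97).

val('j') = 10, val('h') = 8
Position k = 2, exponent = n-1-k = 4
B^4 mod M = 7^4 mod 97 = 73
Delta = (8 - 10) * 73 mod 97 = 48
New hash = (43 + 48) mod 97 = 91

Answer: 91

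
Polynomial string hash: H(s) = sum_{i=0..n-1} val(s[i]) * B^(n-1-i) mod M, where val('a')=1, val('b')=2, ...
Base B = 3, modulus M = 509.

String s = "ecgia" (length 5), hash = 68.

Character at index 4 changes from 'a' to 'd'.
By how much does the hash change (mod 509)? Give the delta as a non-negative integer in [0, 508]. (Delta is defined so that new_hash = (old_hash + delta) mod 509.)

Delta formula: (val(new) - val(old)) * B^(n-1-k) mod M
  val('d') - val('a') = 4 - 1 = 3
  B^(n-1-k) = 3^0 mod 509 = 1
  Delta = 3 * 1 mod 509 = 3

Answer: 3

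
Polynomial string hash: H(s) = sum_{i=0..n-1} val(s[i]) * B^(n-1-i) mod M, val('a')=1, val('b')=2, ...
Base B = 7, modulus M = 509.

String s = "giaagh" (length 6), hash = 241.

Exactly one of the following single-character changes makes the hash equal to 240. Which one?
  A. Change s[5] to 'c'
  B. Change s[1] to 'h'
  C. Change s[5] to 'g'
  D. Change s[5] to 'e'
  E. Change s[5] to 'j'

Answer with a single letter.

Option A: s[5]='h'->'c', delta=(3-8)*7^0 mod 509 = 504, hash=241+504 mod 509 = 236
Option B: s[1]='i'->'h', delta=(8-9)*7^4 mod 509 = 144, hash=241+144 mod 509 = 385
Option C: s[5]='h'->'g', delta=(7-8)*7^0 mod 509 = 508, hash=241+508 mod 509 = 240 <-- target
Option D: s[5]='h'->'e', delta=(5-8)*7^0 mod 509 = 506, hash=241+506 mod 509 = 238
Option E: s[5]='h'->'j', delta=(10-8)*7^0 mod 509 = 2, hash=241+2 mod 509 = 243

Answer: C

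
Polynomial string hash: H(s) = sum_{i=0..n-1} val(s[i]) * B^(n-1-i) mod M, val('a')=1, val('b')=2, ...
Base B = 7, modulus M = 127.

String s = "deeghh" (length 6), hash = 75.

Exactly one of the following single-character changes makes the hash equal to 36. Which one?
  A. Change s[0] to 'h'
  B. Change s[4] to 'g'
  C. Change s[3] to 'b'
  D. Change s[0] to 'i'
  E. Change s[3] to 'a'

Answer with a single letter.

Option A: s[0]='d'->'h', delta=(8-4)*7^5 mod 127 = 45, hash=75+45 mod 127 = 120
Option B: s[4]='h'->'g', delta=(7-8)*7^1 mod 127 = 120, hash=75+120 mod 127 = 68
Option C: s[3]='g'->'b', delta=(2-7)*7^2 mod 127 = 9, hash=75+9 mod 127 = 84
Option D: s[0]='d'->'i', delta=(9-4)*7^5 mod 127 = 88, hash=75+88 mod 127 = 36 <-- target
Option E: s[3]='g'->'a', delta=(1-7)*7^2 mod 127 = 87, hash=75+87 mod 127 = 35

Answer: D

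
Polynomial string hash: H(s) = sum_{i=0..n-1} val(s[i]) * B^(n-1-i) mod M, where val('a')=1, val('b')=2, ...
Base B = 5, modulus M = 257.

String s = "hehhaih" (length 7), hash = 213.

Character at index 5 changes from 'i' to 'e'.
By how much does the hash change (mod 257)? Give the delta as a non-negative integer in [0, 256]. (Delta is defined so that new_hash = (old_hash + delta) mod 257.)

Answer: 237

Derivation:
Delta formula: (val(new) - val(old)) * B^(n-1-k) mod M
  val('e') - val('i') = 5 - 9 = -4
  B^(n-1-k) = 5^1 mod 257 = 5
  Delta = -4 * 5 mod 257 = 237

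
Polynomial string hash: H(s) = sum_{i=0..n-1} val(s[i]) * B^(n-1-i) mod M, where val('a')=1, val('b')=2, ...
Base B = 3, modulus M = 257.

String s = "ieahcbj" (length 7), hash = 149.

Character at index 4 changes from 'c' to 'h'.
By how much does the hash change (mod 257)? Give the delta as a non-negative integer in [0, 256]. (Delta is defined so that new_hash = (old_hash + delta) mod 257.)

Answer: 45

Derivation:
Delta formula: (val(new) - val(old)) * B^(n-1-k) mod M
  val('h') - val('c') = 8 - 3 = 5
  B^(n-1-k) = 3^2 mod 257 = 9
  Delta = 5 * 9 mod 257 = 45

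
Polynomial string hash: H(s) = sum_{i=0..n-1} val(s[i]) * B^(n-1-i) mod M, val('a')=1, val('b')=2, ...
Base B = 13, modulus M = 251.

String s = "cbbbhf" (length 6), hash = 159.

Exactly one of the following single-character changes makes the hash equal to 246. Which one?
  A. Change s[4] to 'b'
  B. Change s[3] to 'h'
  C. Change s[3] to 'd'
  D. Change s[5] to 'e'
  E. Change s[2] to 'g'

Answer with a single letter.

Answer: C

Derivation:
Option A: s[4]='h'->'b', delta=(2-8)*13^1 mod 251 = 173, hash=159+173 mod 251 = 81
Option B: s[3]='b'->'h', delta=(8-2)*13^2 mod 251 = 10, hash=159+10 mod 251 = 169
Option C: s[3]='b'->'d', delta=(4-2)*13^2 mod 251 = 87, hash=159+87 mod 251 = 246 <-- target
Option D: s[5]='f'->'e', delta=(5-6)*13^0 mod 251 = 250, hash=159+250 mod 251 = 158
Option E: s[2]='b'->'g', delta=(7-2)*13^3 mod 251 = 192, hash=159+192 mod 251 = 100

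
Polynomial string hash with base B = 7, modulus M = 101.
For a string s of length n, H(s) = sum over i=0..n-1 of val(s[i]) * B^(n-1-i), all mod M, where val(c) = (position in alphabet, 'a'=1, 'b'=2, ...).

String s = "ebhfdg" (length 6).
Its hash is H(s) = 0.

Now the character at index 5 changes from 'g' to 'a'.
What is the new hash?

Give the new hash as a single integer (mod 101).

Answer: 95

Derivation:
val('g') = 7, val('a') = 1
Position k = 5, exponent = n-1-k = 0
B^0 mod M = 7^0 mod 101 = 1
Delta = (1 - 7) * 1 mod 101 = 95
New hash = (0 + 95) mod 101 = 95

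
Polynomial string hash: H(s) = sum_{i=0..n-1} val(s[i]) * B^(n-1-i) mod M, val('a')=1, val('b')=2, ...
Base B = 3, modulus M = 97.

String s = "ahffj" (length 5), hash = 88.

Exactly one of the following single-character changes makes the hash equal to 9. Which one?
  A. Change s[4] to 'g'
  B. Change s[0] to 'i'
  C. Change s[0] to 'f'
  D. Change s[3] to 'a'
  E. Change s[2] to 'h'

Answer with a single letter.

Option A: s[4]='j'->'g', delta=(7-10)*3^0 mod 97 = 94, hash=88+94 mod 97 = 85
Option B: s[0]='a'->'i', delta=(9-1)*3^4 mod 97 = 66, hash=88+66 mod 97 = 57
Option C: s[0]='a'->'f', delta=(6-1)*3^4 mod 97 = 17, hash=88+17 mod 97 = 8
Option D: s[3]='f'->'a', delta=(1-6)*3^1 mod 97 = 82, hash=88+82 mod 97 = 73
Option E: s[2]='f'->'h', delta=(8-6)*3^2 mod 97 = 18, hash=88+18 mod 97 = 9 <-- target

Answer: E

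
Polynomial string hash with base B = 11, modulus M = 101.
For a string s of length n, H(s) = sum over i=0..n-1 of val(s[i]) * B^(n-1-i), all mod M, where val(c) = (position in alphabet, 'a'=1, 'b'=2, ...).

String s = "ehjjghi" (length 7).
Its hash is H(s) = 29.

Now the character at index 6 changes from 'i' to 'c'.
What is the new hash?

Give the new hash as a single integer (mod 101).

Answer: 23

Derivation:
val('i') = 9, val('c') = 3
Position k = 6, exponent = n-1-k = 0
B^0 mod M = 11^0 mod 101 = 1
Delta = (3 - 9) * 1 mod 101 = 95
New hash = (29 + 95) mod 101 = 23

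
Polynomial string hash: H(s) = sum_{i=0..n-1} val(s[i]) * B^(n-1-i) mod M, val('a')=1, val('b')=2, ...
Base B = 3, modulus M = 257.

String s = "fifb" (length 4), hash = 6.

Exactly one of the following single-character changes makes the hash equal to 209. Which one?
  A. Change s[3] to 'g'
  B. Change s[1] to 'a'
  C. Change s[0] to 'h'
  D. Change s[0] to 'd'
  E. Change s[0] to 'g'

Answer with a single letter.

Answer: D

Derivation:
Option A: s[3]='b'->'g', delta=(7-2)*3^0 mod 257 = 5, hash=6+5 mod 257 = 11
Option B: s[1]='i'->'a', delta=(1-9)*3^2 mod 257 = 185, hash=6+185 mod 257 = 191
Option C: s[0]='f'->'h', delta=(8-6)*3^3 mod 257 = 54, hash=6+54 mod 257 = 60
Option D: s[0]='f'->'d', delta=(4-6)*3^3 mod 257 = 203, hash=6+203 mod 257 = 209 <-- target
Option E: s[0]='f'->'g', delta=(7-6)*3^3 mod 257 = 27, hash=6+27 mod 257 = 33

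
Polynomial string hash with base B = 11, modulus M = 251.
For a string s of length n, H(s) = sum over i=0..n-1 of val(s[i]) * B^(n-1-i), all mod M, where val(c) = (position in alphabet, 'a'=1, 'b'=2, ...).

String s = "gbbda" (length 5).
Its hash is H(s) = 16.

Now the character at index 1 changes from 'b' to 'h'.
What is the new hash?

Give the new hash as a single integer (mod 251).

Answer: 221

Derivation:
val('b') = 2, val('h') = 8
Position k = 1, exponent = n-1-k = 3
B^3 mod M = 11^3 mod 251 = 76
Delta = (8 - 2) * 76 mod 251 = 205
New hash = (16 + 205) mod 251 = 221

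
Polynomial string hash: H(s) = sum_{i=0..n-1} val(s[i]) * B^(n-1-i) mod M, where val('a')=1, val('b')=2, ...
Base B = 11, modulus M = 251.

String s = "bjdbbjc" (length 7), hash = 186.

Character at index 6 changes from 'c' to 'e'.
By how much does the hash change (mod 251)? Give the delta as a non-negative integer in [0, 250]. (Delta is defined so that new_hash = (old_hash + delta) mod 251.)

Answer: 2

Derivation:
Delta formula: (val(new) - val(old)) * B^(n-1-k) mod M
  val('e') - val('c') = 5 - 3 = 2
  B^(n-1-k) = 11^0 mod 251 = 1
  Delta = 2 * 1 mod 251 = 2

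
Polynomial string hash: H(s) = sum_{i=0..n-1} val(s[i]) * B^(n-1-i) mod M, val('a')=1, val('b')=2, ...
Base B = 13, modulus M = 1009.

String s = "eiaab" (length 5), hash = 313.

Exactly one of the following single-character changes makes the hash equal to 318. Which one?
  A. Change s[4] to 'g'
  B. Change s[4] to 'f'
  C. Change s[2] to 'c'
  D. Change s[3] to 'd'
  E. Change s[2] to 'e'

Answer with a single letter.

Option A: s[4]='b'->'g', delta=(7-2)*13^0 mod 1009 = 5, hash=313+5 mod 1009 = 318 <-- target
Option B: s[4]='b'->'f', delta=(6-2)*13^0 mod 1009 = 4, hash=313+4 mod 1009 = 317
Option C: s[2]='a'->'c', delta=(3-1)*13^2 mod 1009 = 338, hash=313+338 mod 1009 = 651
Option D: s[3]='a'->'d', delta=(4-1)*13^1 mod 1009 = 39, hash=313+39 mod 1009 = 352
Option E: s[2]='a'->'e', delta=(5-1)*13^2 mod 1009 = 676, hash=313+676 mod 1009 = 989

Answer: A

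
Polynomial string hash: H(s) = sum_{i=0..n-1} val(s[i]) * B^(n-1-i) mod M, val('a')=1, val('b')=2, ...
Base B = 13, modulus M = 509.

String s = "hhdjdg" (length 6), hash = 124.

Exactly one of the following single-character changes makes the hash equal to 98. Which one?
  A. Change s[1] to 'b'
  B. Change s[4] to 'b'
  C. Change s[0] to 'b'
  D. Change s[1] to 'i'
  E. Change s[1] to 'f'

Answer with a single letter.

Answer: B

Derivation:
Option A: s[1]='h'->'b', delta=(2-8)*13^4 mod 509 = 167, hash=124+167 mod 509 = 291
Option B: s[4]='d'->'b', delta=(2-4)*13^1 mod 509 = 483, hash=124+483 mod 509 = 98 <-- target
Option C: s[0]='h'->'b', delta=(2-8)*13^5 mod 509 = 135, hash=124+135 mod 509 = 259
Option D: s[1]='h'->'i', delta=(9-8)*13^4 mod 509 = 57, hash=124+57 mod 509 = 181
Option E: s[1]='h'->'f', delta=(6-8)*13^4 mod 509 = 395, hash=124+395 mod 509 = 10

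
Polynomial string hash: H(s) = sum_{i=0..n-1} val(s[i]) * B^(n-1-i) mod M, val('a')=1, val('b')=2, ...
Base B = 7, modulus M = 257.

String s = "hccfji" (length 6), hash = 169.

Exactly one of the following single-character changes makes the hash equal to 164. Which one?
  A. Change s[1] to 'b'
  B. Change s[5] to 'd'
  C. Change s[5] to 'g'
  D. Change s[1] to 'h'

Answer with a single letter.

Answer: B

Derivation:
Option A: s[1]='c'->'b', delta=(2-3)*7^4 mod 257 = 169, hash=169+169 mod 257 = 81
Option B: s[5]='i'->'d', delta=(4-9)*7^0 mod 257 = 252, hash=169+252 mod 257 = 164 <-- target
Option C: s[5]='i'->'g', delta=(7-9)*7^0 mod 257 = 255, hash=169+255 mod 257 = 167
Option D: s[1]='c'->'h', delta=(8-3)*7^4 mod 257 = 183, hash=169+183 mod 257 = 95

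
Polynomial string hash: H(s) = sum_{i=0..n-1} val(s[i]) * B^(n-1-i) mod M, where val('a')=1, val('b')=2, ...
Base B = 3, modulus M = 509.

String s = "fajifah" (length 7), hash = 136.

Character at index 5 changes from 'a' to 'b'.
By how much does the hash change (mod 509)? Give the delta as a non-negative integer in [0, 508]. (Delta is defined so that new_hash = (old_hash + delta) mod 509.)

Answer: 3

Derivation:
Delta formula: (val(new) - val(old)) * B^(n-1-k) mod M
  val('b') - val('a') = 2 - 1 = 1
  B^(n-1-k) = 3^1 mod 509 = 3
  Delta = 1 * 3 mod 509 = 3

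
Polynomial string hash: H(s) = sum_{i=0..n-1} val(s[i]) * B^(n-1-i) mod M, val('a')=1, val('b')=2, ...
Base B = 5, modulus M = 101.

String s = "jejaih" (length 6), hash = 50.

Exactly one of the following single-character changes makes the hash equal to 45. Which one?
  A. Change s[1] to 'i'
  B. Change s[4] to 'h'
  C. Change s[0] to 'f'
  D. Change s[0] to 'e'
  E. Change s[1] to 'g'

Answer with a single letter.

Answer: B

Derivation:
Option A: s[1]='e'->'i', delta=(9-5)*5^4 mod 101 = 76, hash=50+76 mod 101 = 25
Option B: s[4]='i'->'h', delta=(8-9)*5^1 mod 101 = 96, hash=50+96 mod 101 = 45 <-- target
Option C: s[0]='j'->'f', delta=(6-10)*5^5 mod 101 = 24, hash=50+24 mod 101 = 74
Option D: s[0]='j'->'e', delta=(5-10)*5^5 mod 101 = 30, hash=50+30 mod 101 = 80
Option E: s[1]='e'->'g', delta=(7-5)*5^4 mod 101 = 38, hash=50+38 mod 101 = 88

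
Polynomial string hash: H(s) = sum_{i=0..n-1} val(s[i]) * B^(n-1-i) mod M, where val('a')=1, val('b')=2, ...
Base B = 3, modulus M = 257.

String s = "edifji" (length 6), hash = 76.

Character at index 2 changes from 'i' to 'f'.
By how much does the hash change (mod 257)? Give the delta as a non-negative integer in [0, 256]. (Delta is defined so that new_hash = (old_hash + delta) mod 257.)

Answer: 176

Derivation:
Delta formula: (val(new) - val(old)) * B^(n-1-k) mod M
  val('f') - val('i') = 6 - 9 = -3
  B^(n-1-k) = 3^3 mod 257 = 27
  Delta = -3 * 27 mod 257 = 176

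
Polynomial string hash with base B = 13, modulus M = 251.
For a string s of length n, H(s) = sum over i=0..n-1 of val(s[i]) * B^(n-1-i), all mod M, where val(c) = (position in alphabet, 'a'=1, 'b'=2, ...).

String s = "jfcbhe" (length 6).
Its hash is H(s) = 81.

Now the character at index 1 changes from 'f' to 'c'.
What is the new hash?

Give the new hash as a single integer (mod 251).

val('f') = 6, val('c') = 3
Position k = 1, exponent = n-1-k = 4
B^4 mod M = 13^4 mod 251 = 198
Delta = (3 - 6) * 198 mod 251 = 159
New hash = (81 + 159) mod 251 = 240

Answer: 240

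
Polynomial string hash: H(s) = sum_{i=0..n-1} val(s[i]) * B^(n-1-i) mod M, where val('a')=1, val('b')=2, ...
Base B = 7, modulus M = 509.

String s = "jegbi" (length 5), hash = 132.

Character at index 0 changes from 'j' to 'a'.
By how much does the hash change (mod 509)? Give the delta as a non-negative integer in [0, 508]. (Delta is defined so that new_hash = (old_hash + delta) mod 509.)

Delta formula: (val(new) - val(old)) * B^(n-1-k) mod M
  val('a') - val('j') = 1 - 10 = -9
  B^(n-1-k) = 7^4 mod 509 = 365
  Delta = -9 * 365 mod 509 = 278

Answer: 278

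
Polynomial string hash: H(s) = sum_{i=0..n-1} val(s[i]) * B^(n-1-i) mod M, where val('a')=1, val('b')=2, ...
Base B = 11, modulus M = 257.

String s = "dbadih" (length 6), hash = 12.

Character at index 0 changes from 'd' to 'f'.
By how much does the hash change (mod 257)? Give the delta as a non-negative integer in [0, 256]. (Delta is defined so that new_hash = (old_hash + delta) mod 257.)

Delta formula: (val(new) - val(old)) * B^(n-1-k) mod M
  val('f') - val('d') = 6 - 4 = 2
  B^(n-1-k) = 11^5 mod 257 = 169
  Delta = 2 * 169 mod 257 = 81

Answer: 81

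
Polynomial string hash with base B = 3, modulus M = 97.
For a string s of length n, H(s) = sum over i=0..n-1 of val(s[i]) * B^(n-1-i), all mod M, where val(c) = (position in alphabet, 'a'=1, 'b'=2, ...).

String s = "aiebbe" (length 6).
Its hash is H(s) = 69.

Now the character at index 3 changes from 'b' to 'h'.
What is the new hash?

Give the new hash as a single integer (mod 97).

val('b') = 2, val('h') = 8
Position k = 3, exponent = n-1-k = 2
B^2 mod M = 3^2 mod 97 = 9
Delta = (8 - 2) * 9 mod 97 = 54
New hash = (69 + 54) mod 97 = 26

Answer: 26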